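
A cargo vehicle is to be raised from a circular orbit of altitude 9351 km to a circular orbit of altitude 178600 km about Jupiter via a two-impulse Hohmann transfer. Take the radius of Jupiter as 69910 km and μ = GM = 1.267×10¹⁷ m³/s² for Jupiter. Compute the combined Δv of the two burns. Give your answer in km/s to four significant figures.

r₁ = 69910 + 9351 = 79261 km = 7.9261×10⁷ m.
r₂ = 69910 + 178600 = 248510 km = 2.4851×10⁸ m.
Transfer ellipse a_t = (r₁ + r₂)/2 = 1.639×10⁸ m.
At r₁: circular v_c1 = √(μ/r₁) = 39980 m/s; transfer-perijove v_p = √[μ(2/r₁ − 1/a_t)] = 49230 m/s.
Δv₁ = v_p − v_c1 = 9252 m/s.
At r₂: circular v_c2 = √(μ/r₂) = 22580 m/s; transfer-apojove v_a = √[μ(2/r₂ − 1/a_t)] = 15700 m/s.
Δv₂ = v_c2 − v_a = 6877 m/s.
Total Δv = Δv₁ + Δv₂ = 16130 m/s = 16.13 km/s.

Δv_total ≈ 16.13 km/s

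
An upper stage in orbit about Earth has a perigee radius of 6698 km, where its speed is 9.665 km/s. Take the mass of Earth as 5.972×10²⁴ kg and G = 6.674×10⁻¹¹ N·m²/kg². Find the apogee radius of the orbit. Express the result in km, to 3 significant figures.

μ = GM = 6.674×10⁻¹¹ × 5.972×10²⁴ = 3.986×10¹⁴ m³/s².
r_p = 6.698×10⁶ m.
Specific energy ε = v²/2 − μ/r = -1.280×10⁷ J/kg, so a = −μ/(2ε) = 1.557×10⁷ m.
The apsides satisfy r_p + r_a = 2a, so the apogee radius is 2a − r_p = 2.444×10⁷ m = 24441 km.

apogee radius ≈ 24400 km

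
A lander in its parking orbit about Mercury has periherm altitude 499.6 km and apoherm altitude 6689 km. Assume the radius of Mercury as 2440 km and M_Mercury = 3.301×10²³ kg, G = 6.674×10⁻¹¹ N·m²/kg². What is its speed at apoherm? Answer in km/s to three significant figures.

v ≈ 1.08 km/s

μ = GM = 6.674×10⁻¹¹ × 3.301×10²³ = 2.203×10¹³ m³/s².
r_p = 2440 + 499.6 = 2939.6 km = 2.9396×10⁶ m.
r_a = 2440 + 6689 = 9129.0 km = 9.1290×10⁶ m.
Semi-major axis a = (r_p + r_a)/2 = 6034.3 km = 6.034×10⁶ m.
Vis-viva: v² = μ(2/r − 1/a) = 2.203×10¹³ × (2.191×10⁻⁷ − 1.657×10⁻⁷) = 1.176×10⁶ m²/s².
v = 1084 m/s = 1.084 km/s.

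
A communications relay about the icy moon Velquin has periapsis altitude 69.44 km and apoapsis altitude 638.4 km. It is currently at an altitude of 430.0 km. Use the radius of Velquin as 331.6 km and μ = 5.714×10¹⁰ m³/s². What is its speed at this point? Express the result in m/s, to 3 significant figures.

r_p = 331.6 + 69.44 = 401.04 km = 4.0104×10⁵ m.
r_a = 331.6 + 638.4 = 970.00 km = 9.7000×10⁵ m.
r = 331.6 + 430.0 = 761.60 km = 7.616×10⁵ m.
Semi-major axis a = (r_p + r_a)/2 = 685.52 km = 6.855×10⁵ m.
Vis-viva: v² = μ(2/r − 1/a) = 5.714×10¹⁰ × (2.626×10⁻⁶ − 1.459×10⁻⁶) = 6.670×10⁴ m²/s².
v = 258.3 m/s.

v ≈ 258 m/s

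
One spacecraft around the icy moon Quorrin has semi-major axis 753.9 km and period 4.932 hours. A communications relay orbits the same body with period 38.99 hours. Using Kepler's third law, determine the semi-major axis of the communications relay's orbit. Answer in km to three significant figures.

a₂ ≈ 2990 km

Kepler's third law: a³ ∝ T², so a₂ = a₁ (T₂/T₁)^(2/3).
T₂/T₁ = 7.906, (T₂/T₁)^(2/3) = 3.968.
a₂ = 753.9 × 3.968 = 2992 km.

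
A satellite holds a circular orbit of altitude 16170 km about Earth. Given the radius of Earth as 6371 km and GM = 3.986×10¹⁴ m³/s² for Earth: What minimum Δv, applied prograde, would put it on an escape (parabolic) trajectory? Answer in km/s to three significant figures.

Δv ≈ 1.74 km/s

r = 6371 + 16170 = 22541 km = 2.2541×10⁷ m.
Circular speed v_c = √(μ/r) = 4205 m/s.
Escape speed v_esc = √(2μ/r) = √2 × v_c = 5947 m/s.
Δv = v_esc − v_c = 1742 m/s = 1.742 km/s.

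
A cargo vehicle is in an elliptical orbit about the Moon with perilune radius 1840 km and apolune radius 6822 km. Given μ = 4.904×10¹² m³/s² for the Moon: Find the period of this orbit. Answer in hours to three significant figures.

Semi-major axis a = (r_p + r_a)/2 = (1840.0 + 6822.0)/2 = 4331.0 km = 4.331×10⁶ m.
By Kepler's third law T = 2π√(a³/μ) = 2π × 4.070×10³ = 2.557×10⁴ s.
= 7.104 hours.

T ≈ 7.10 hours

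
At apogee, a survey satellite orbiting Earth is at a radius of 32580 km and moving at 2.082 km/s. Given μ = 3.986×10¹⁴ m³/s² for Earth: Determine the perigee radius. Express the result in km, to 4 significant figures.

r_a = 3.258×10⁷ m.
Specific energy ε = v²/2 − μ/r = -1.007×10⁷ J/kg, so a = −μ/(2ε) = 1.980×10⁷ m.
The apsides satisfy r_p + r_a = 2a, so the perigee radius is 2a − r_a = 7.014×10⁶ m = 7014.2 km.

perigee radius ≈ 7014 km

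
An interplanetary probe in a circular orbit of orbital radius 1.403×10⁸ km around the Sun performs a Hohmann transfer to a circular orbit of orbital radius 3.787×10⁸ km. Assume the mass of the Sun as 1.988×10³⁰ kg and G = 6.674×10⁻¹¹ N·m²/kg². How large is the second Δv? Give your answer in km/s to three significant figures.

Δv ≈ 4.95 km/s

μ = GM = 6.674×10⁻¹¹ × 1.988×10³⁰ = 1.327×10²⁰ m³/s².
r₁ = 1.403×10⁸ km = 1.403×10¹¹ m.
r₂ = 3.787×10⁸ km = 3.787×10¹¹ m.
Transfer ellipse a_t = (r₁ + r₂)/2 = 2.595×10¹¹ m.
At r₁: circular v_c1 = √(μ/r₁) = 30750 m/s; transfer-perihelion v_p = √[μ(2/r₁ − 1/a_t)] = 37150 m/s.
At r₂: circular v_c2 = √(μ/r₂) = 18720 m/s; transfer-aphelion v_a = √[μ(2/r₂ − 1/a_t)] = 13760 m/s.
Δv₂ = v_c2 − v_a = 4955 m/s.
= 4.955 km/s.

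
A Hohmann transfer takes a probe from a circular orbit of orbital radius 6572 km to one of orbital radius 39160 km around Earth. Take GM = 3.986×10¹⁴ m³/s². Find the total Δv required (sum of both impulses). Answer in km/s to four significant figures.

Δv_total ≈ 3.884 km/s

r₁ = 6572 km = 6.572×10⁶ m.
r₂ = 39160 km = 3.916×10⁷ m.
Transfer ellipse a_t = (r₁ + r₂)/2 = 2.287×10⁷ m.
At r₁: circular v_c1 = √(μ/r₁) = 7788 m/s; transfer-perigee v_p = √[μ(2/r₁ − 1/a_t)] = 10190 m/s.
Δv₁ = v_p − v_c1 = 2404 m/s.
At r₂: circular v_c2 = √(μ/r₂) = 3190 m/s; transfer-apogee v_a = √[μ(2/r₂ − 1/a_t)] = 1710 m/s.
Δv₂ = v_c2 − v_a = 1480 m/s.
Total Δv = Δv₁ + Δv₂ = 3884 m/s = 3.884 km/s.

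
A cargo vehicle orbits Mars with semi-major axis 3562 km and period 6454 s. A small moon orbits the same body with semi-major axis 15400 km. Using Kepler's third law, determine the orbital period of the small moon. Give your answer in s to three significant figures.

T₂ ≈ 58000 s

Kepler's third law: T² ∝ a³, so T₂ = T₁ (a₂/a₁)^(3/2).
a₂/a₁ = 4.323, (a₂/a₁)^(3/2) = 8.990.
T₂ = 6454 × 8.990 = 58020 s.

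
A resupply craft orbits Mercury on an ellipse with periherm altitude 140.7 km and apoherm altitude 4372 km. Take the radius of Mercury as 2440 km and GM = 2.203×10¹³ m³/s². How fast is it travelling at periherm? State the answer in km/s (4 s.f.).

v ≈ 3.519 km/s

r_p = 2440 + 140.7 = 2580.7 km = 2.5807×10⁶ m.
r_a = 2440 + 4372 = 6812.0 km = 6.8120×10⁶ m.
Semi-major axis a = (r_p + r_a)/2 = 4696.4 km = 4.696×10⁶ m.
Vis-viva: v² = μ(2/r − 1/a) = 2.203×10¹³ × (7.750×10⁻⁷ − 2.129×10⁻⁷) = 1.238×10⁷ m²/s².
v = 3519 m/s = 3.519 km/s.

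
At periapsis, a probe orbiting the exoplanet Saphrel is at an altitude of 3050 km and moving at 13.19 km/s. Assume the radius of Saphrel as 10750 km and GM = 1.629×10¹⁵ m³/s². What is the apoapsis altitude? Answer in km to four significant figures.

apoapsis altitude ≈ 27900 km

r_p = 10750 + 3050 = 13800 km = 1.380×10⁷ m.
Specific energy ε = v²/2 − μ/r = -3.106×10⁷ J/kg, so a = −μ/(2ε) = 2.623×10⁷ m.
The apsides satisfy r_p + r_a = 2a, so the apoapsis radius is 2a − r_p = 3.865×10⁷ m = 38655 km.
Apoapsis altitude = 38655 − 10750 = 27905 km.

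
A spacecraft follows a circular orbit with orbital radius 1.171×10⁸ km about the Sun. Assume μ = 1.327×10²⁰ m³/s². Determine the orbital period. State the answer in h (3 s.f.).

T ≈ 6070 h

r = 1.171×10⁸ km = 1.171×10¹¹ m.
Kepler's third law: T = 2π√(r³/μ) = 2π√((1.171×10¹¹)³ / 1.327×10²⁰).
r³/μ = 1.210×10¹³ s², so T = 2π × 3.479×10⁶ = 2.186×10⁷ s.
Converting: 2.186×10⁷ s ÷ 3600 = 6071 h.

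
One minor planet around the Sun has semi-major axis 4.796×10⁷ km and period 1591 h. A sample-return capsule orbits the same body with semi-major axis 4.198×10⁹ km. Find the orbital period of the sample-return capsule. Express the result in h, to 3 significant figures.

Kepler's third law: T² ∝ a³, so T₂ = T₁ (a₂/a₁)^(3/2).
a₂/a₁ = 87.53, (a₂/a₁)^(3/2) = 818.9.
T₂ = 1591 × 818.9 = 1.303×10⁶ h.

T₂ ≈ 1.30×10⁶ h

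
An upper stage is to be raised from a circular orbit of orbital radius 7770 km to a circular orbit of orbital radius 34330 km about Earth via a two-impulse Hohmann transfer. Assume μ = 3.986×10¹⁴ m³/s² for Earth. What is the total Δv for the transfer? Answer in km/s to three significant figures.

Δv_total ≈ 3.32 km/s

r₁ = 7770 km = 7.770×10⁶ m.
r₂ = 34330 km = 3.433×10⁷ m.
Transfer ellipse a_t = (r₁ + r₂)/2 = 2.105×10⁷ m.
At r₁: circular v_c1 = √(μ/r₁) = 7162 m/s; transfer-perigee v_p = √[μ(2/r₁ − 1/a_t)] = 9147 m/s.
Δv₁ = v_p − v_c1 = 1984 m/s.
At r₂: circular v_c2 = √(μ/r₂) = 3407 m/s; transfer-apogee v_a = √[μ(2/r₂ − 1/a_t)] = 2070 m/s.
Δv₂ = v_c2 − v_a = 1337 m/s.
Total Δv = Δv₁ + Δv₂ = 3322 m/s = 3.322 km/s.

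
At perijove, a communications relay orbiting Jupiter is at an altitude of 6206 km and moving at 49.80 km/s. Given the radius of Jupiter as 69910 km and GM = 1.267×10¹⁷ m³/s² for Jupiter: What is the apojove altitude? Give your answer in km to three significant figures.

r_p = 69910 + 6206 = 76116 km = 7.612×10⁷ m.
Specific energy ε = v²/2 − μ/r = -4.245×10⁸ J/kg, so a = −μ/(2ε) = 1.492×10⁸ m.
The apsides satisfy r_p + r_a = 2a, so the apojove radius is 2a − r_p = 2.223×10⁸ m = 2.2232×10⁵ km.
Apojove altitude = 2.2232×10⁵ − 69910 = 1.5241×10⁵ km.

apojove altitude ≈ 1.52×10⁵ km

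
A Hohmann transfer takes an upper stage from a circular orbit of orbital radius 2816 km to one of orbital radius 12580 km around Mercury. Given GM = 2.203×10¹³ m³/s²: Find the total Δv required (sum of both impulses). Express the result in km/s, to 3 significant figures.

Δv_total ≈ 1.30 km/s

r₁ = 2816 km = 2.816×10⁶ m.
r₂ = 12580 km = 1.258×10⁷ m.
Transfer ellipse a_t = (r₁ + r₂)/2 = 7.698×10⁶ m.
At r₁: circular v_c1 = √(μ/r₁) = 2797 m/s; transfer-periherm v_p = √[μ(2/r₁ − 1/a_t)] = 3576 m/s.
Δv₁ = v_p − v_c1 = 778.6 m/s.
At r₂: circular v_c2 = √(μ/r₂) = 1323 m/s; transfer-apoherm v_a = √[μ(2/r₂ − 1/a_t)] = 800.4 m/s.
Δv₂ = v_c2 − v_a = 522.9 m/s.
Total Δv = Δv₁ + Δv₂ = 1302 m/s = 1.302 km/s.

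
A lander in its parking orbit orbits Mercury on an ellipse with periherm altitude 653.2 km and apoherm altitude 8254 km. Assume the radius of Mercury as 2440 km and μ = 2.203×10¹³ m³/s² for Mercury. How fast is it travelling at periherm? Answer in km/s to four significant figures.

r_p = 2440 + 653.2 = 3093.2 km = 3.0932×10⁶ m.
r_a = 2440 + 8254 = 10694 km = 1.0694×10⁷ m.
Semi-major axis a = (r_p + r_a)/2 = 6893.6 km = 6.894×10⁶ m.
Vis-viva: v² = μ(2/r − 1/a) = 2.203×10¹³ × (6.466×10⁻⁷ − 1.451×10⁻⁷) = 1.105×10⁷ m²/s².
v = 3324 m/s = 3.324 km/s.

v ≈ 3.324 km/s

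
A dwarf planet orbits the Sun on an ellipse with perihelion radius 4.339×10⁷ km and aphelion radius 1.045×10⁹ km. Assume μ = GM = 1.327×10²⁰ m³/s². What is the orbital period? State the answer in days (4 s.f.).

Semi-major axis a = (r_p + r_a)/2 = (4.3390×10⁷ + 1.0450×10⁹)/2 = 5.4420×10⁸ km = 5.442×10¹¹ m.
By Kepler's third law T = 2π√(a³/μ) = 2π × 3.485×10⁷ = 2.190×10⁸ s.
= 2534 days.

T ≈ 2534 days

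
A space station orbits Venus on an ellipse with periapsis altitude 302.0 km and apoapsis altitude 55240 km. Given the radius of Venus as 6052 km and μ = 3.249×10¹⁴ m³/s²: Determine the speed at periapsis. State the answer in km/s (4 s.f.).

r_p = 6052 + 302.0 = 6354.0 km = 6.3540×10⁶ m.
r_a = 6052 + 55240 = 61292 km = 6.1292×10⁷ m.
Semi-major axis a = (r_p + r_a)/2 = 33823 km = 3.382×10⁷ m.
Vis-viva: v² = μ(2/r − 1/a) = 3.249×10¹⁴ × (3.148×10⁻⁷ − 2.957×10⁻⁸) = 9.266×10⁷ m²/s².
v = 9626 m/s = 9.626 km/s.

v ≈ 9.626 km/s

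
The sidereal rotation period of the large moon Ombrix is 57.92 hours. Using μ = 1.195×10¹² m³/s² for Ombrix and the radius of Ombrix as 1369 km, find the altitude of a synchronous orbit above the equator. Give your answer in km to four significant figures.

h_sync ≈ 9590 km

T = 57.92 hours = 2.085×10⁵ s.
A synchronous orbit has period T, so by Kepler's third law a = (μT²/4π²)^(1/3).
μT²/4π² = 1.195×10¹² × (2.085×10⁵)² / 39.48 = 1.316×10²¹ m³.
a = 1.096×10⁷ m = 10959 km.
Altitude h = a − R = 10959 − 1369 = 9589.6 km.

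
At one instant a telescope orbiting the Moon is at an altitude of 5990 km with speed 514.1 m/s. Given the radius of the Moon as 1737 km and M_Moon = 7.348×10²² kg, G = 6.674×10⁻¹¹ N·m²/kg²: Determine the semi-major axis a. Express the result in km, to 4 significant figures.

a ≈ 4880 km

μ = GM = 6.674×10⁻¹¹ × 7.348×10²² = 4.904×10¹² m³/s².
r = 1737 + 5990 = 7727.0 km = 7.727×10⁶ m.
Vis-viva rearranged: 1/a = 2/r − v²/μ = 2.588×10⁻⁷ − 5.389×10⁻⁸ = 2.049×10⁻⁷ m⁻¹.
a = 4.880×10⁶ m = 4879.5 km.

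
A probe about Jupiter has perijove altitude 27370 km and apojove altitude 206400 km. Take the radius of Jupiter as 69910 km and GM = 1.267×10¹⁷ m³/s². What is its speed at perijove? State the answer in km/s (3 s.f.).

r_p = 69910 + 27370 = 97280 km = 9.7280×10⁷ m.
r_a = 69910 + 206400 = 276310 km = 2.7631×10⁸ m.
Semi-major axis a = (r_p + r_a)/2 = 1.8680×10⁵ km = 1.868×10⁸ m.
Vis-viva: v² = μ(2/r − 1/a) = 1.267×10¹⁷ × (2.056×10⁻⁸ − 5.353×10⁻⁹) = 1.927×10⁹ m²/s².
v = 43890 m/s = 43.89 km/s.

v ≈ 43.9 km/s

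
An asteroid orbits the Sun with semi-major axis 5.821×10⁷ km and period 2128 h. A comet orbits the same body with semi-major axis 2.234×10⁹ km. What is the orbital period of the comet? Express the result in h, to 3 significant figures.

Kepler's third law: T² ∝ a³, so T₂ = T₁ (a₂/a₁)^(3/2).
a₂/a₁ = 38.38, (a₂/a₁)^(3/2) = 237.8.
T₂ = 2128 × 237.8 = 5.059×10⁵ h.

T₂ ≈ 5.06×10⁵ h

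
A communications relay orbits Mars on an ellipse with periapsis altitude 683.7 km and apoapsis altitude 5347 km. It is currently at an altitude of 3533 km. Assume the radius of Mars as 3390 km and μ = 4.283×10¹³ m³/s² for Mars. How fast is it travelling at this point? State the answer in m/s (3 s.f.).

r_p = 3390 + 683.7 = 4073.7 km = 4.0737×10⁶ m.
r_a = 3390 + 5347 = 8737.0 km = 8.7370×10⁶ m.
r = 3390 + 3533 = 6923.0 km = 6.923×10⁶ m.
Semi-major axis a = (r_p + r_a)/2 = 6405.4 km = 6.405×10⁶ m.
Vis-viva: v² = μ(2/r − 1/a) = 4.283×10¹³ × (2.889×10⁻⁷ − 1.561×10⁻⁷) = 5.687×10⁶ m²/s².
v = 2385 m/s.

v ≈ 2380 m/s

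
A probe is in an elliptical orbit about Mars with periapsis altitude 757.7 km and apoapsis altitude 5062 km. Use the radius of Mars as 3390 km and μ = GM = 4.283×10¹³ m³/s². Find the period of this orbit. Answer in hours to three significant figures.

T ≈ 4.22 hours

r_p = 3390 + 757.7 = 4147.7 km = 4.1477×10⁶ m.
r_a = 3390 + 5062 = 8452.0 km = 8.4520×10⁶ m.
Semi-major axis a = (r_p + r_a)/2 = (4147.7 + 8452.0)/2 = 6299.9 km = 6.300×10⁶ m.
By Kepler's third law T = 2π√(a³/μ) = 2π × 2.416×10³ = 1.518×10⁴ s.
= 4.217 hours.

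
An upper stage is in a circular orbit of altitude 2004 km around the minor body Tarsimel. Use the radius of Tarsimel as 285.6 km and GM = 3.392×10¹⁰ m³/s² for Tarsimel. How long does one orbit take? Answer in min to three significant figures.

r = 285.6 + 2004 = 2289.6 km = 2.2896×10⁶ m.
Kepler's third law: T = 2π√(r³/μ) = 2π√((2.290×10⁶)³ / 3.392×10¹⁰).
r³/μ = 3.539×10⁸ s², so T = 2π × 1.881×10⁴ = 1.182×10⁵ s.
Converting: 1.182×10⁵ s ÷ 60.00 = 1970 min.

T ≈ 1970 min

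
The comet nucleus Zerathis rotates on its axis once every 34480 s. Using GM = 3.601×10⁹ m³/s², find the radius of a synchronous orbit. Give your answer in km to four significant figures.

A synchronous orbit has period T, so by Kepler's third law a = (μT²/4π²)^(1/3).
μT²/4π² = 3.601×10⁹ × (3.448×10⁴)² / 39.48 = 1.084×10¹⁷ m³.
a = 4.769×10⁵ m = 476.87 km.

r_sync ≈ 476.9 km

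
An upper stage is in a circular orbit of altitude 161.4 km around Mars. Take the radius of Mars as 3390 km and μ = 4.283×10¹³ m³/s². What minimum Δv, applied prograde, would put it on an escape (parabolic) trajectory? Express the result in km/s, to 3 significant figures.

r = 3390 + 161.4 = 3551.4 km = 3.5514×10⁶ m.
Circular speed v_c = √(μ/r) = 3473 m/s.
Escape speed v_esc = √(2μ/r) = √2 × v_c = 4911 m/s.
Δv = v_esc − v_c = 1438 m/s = 1.438 km/s.

Δv ≈ 1.44 km/s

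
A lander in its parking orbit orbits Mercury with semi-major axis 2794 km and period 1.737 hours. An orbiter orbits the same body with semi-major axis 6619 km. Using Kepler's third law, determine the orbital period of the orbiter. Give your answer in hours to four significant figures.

Kepler's third law: T² ∝ a³, so T₂ = T₁ (a₂/a₁)^(3/2).
a₂/a₁ = 2.369, (a₂/a₁)^(3/2) = 3.646.
T₂ = 1.737 × 3.646 = 6.334 hours.

T₂ ≈ 6.334 hours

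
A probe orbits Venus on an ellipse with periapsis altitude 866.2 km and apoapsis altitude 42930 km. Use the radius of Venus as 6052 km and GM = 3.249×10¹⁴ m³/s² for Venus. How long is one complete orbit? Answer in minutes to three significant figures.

T ≈ 858 minutes

r_p = 6052 + 866.2 = 6918.2 km = 6.9182×10⁶ m.
r_a = 6052 + 42930 = 48982 km = 4.8982×10⁷ m.
Semi-major axis a = (r_p + r_a)/2 = (6918.2 + 48982)/2 = 27950 km = 2.795×10⁷ m.
By Kepler's third law T = 2π√(a³/μ) = 2π × 8.198×10³ = 5.151×10⁴ s.
= 858.5 minutes.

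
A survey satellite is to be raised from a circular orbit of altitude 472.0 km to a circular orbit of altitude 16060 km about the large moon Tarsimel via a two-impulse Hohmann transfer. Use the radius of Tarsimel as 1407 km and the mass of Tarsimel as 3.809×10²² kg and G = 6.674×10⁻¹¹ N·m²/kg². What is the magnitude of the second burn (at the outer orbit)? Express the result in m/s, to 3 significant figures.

Δv ≈ 213 m/s

μ = GM = 6.674×10⁻¹¹ × 3.809×10²² = 2.542×10¹² m³/s².
r₁ = 1407 + 472.0 = 1879.0 km = 1.8790×10⁶ m.
r₂ = 1407 + 16060 = 17467 km = 1.7467×10⁷ m.
Transfer ellipse a_t = (r₁ + r₂)/2 = 9.673×10⁶ m.
At r₁: circular v_c1 = √(μ/r₁) = 1163 m/s; transfer-periapsis v_p = √[μ(2/r₁ − 1/a_t)] = 1563 m/s.
At r₂: circular v_c2 = √(μ/r₂) = 381.5 m/s; transfer-apoapsis v_a = √[μ(2/r₂ − 1/a_t)] = 168.1 m/s.
Δv₂ = v_c2 − v_a = 213.4 m/s.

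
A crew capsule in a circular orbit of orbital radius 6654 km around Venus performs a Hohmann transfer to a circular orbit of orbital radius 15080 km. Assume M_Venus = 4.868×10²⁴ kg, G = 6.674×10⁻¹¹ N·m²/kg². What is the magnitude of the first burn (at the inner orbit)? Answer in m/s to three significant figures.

Δv ≈ 1240 m/s

μ = GM = 6.674×10⁻¹¹ × 4.868×10²⁴ = 3.249×10¹⁴ m³/s².
r₁ = 6654 km = 6.654×10⁶ m.
r₂ = 15080 km = 1.508×10⁷ m.
Transfer ellipse a_t = (r₁ + r₂)/2 = 1.087×10⁷ m.
At r₁: circular v_c1 = √(μ/r₁) = 6988 m/s; transfer-periapsis v_p = √[μ(2/r₁ − 1/a_t)] = 8231 m/s.
Δv₁ = v_p − v_c1 = 1244 m/s.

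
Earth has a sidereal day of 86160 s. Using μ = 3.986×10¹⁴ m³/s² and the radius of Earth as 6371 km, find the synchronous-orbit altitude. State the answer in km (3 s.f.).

h_sync ≈ 35800 km

A synchronous orbit has period T, so by Kepler's third law a = (μT²/4π²)^(1/3).
μT²/4π² = 3.986×10¹⁴ × (8.616×10⁴)² / 39.48 = 7.495×10²² m³.
a = 4.216×10⁷ m = 42163 km.
Altitude h = a − R = 42163 − 6371 = 35792 km.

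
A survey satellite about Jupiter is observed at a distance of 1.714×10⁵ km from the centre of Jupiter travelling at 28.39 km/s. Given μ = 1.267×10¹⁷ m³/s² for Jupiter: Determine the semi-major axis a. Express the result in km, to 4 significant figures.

a ≈ 1.884×10⁵ km

r = 1.714×10⁸ m.
Specific orbital energy ε = v²/2 − μ/r = (28390)²/2 − 1.267×10¹⁷/1.714×10⁸ = -3.362×10⁸ J/kg.
Since ε = −μ/(2a), a = −μ/(2ε) = 1.884×10⁸ m = 1.8842×10⁵ km.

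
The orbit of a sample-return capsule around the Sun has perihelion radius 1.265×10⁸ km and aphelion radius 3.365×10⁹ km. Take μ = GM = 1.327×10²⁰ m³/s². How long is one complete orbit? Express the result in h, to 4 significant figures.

T ≈ 349500 h

Semi-major axis a = (r_p + r_a)/2 = (1.2650×10⁸ + 3.3650×10⁹)/2 = 1.7458×10⁹ km = 1.746×10¹² m.
By Kepler's third law T = 2π√(a³/μ) = 2π × 2.002×10⁸ = 1.258×10⁹ s.
= 3.495×10⁵ h.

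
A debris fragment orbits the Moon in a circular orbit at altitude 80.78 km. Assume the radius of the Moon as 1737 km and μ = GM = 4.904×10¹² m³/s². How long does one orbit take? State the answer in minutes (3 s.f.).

r = 1737 + 80.78 = 1817.8 km = 1.8178×10⁶ m.
Kepler's third law: T = 2π√(r³/μ) = 2π√((1.818×10⁶)³ / 4.904×10¹²).
r³/μ = 1.225×10⁶ s², so T = 2π × 1.107×10³ = 6.954×10³ s.
Converting: 6.954×10³ s ÷ 60.00 = 115.9 minutes.

T ≈ 116 minutes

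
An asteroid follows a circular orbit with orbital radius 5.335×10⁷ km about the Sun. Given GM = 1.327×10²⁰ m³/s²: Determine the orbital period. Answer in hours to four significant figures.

T ≈ 1867 hours

r = 5.335×10⁷ km = 5.335×10¹⁰ m.
Kepler's third law: T = 2π√(r³/μ) = 2π√((5.335×10¹⁰)³ / 1.327×10²⁰).
r³/μ = 1.144×10¹² s², so T = 2π × 1.070×10⁶ = 6.721×10⁶ s.
Converting: 6.721×10⁶ s ÷ 3600 = 1867 hours.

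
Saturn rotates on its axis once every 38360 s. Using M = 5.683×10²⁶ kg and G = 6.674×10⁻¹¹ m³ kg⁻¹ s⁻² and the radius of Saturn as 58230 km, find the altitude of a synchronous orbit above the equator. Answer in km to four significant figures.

μ = GM = 6.674×10⁻¹¹ × 5.683×10²⁶ = 3.793×10¹⁶ m³/s².
A synchronous orbit has period T, so by Kepler's third law a = (μT²/4π²)^(1/3).
μT²/4π² = 3.793×10¹⁶ × (3.836×10⁴)² / 39.48 = 1.414×10²⁴ m³.
a = 1.122×10⁸ m = 1.1223×10⁵ km.
Altitude h = a − R = 1.1223×10⁵ − 58230 = 54003 km.

h_sync ≈ 54000 km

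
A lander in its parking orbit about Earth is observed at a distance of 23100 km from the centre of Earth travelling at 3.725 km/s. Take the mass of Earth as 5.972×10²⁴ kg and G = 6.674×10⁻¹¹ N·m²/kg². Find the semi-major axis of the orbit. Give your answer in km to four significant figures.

a ≈ 19320 km

μ = GM = 6.674×10⁻¹¹ × 5.972×10²⁴ = 3.986×10¹⁴ m³/s².
r = 2.310×10⁷ m.
Vis-viva rearranged: 1/a = 2/r − v²/μ = 8.658×10⁻⁸ − 3.481×10⁻⁸ = 5.177×10⁻⁸ m⁻¹.
a = 1.932×10⁷ m = 19317 km.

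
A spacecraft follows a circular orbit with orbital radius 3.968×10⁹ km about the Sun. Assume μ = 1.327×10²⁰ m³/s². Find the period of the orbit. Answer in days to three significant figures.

r = 3.968×10⁹ km = 3.968×10¹² m.
Kepler's third law: T = 2π√(r³/μ) = 2π√((3.968×10¹²)³ / 1.327×10²⁰).
r³/μ = 4.708×10¹⁷ s², so T = 2π × 6.862×10⁸ = 4.311×10⁹ s.
Converting: 4.311×10⁹ s ÷ 86400 = 49900 days.

T ≈ 49900 days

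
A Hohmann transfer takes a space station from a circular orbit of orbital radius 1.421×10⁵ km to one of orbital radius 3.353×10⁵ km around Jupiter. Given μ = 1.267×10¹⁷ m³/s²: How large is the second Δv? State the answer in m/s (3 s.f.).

r₁ = 1.421×10⁵ km = 1.421×10⁸ m.
r₂ = 3.353×10⁵ km = 3.353×10⁸ m.
Transfer ellipse a_t = (r₁ + r₂)/2 = 2.387×10⁸ m.
At r₁: circular v_c1 = √(μ/r₁) = 29860 m/s; transfer-perijove v_p = √[μ(2/r₁ − 1/a_t)] = 35390 m/s.
At r₂: circular v_c2 = √(μ/r₂) = 19440 m/s; transfer-apojove v_a = √[μ(2/r₂ − 1/a_t)] = 15000 m/s.
Δv₂ = v_c2 − v_a = 4441 m/s.

Δv ≈ 4440 m/s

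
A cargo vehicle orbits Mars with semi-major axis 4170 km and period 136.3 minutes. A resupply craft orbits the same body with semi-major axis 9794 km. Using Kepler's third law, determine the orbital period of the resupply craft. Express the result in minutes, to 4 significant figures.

Kepler's third law: T² ∝ a³, so T₂ = T₁ (a₂/a₁)^(3/2).
a₂/a₁ = 2.349, (a₂/a₁)^(3/2) = 3.599.
T₂ = 136.3 × 3.599 = 490.6 minutes.

T₂ ≈ 490.6 minutes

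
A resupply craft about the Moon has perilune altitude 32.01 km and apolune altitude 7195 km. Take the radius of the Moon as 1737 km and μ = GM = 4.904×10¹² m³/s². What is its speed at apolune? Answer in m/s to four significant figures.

r_p = 1737 + 32.01 = 1769.0 km = 1.7690×10⁶ m.
r_a = 1737 + 7195 = 8932.0 km = 8.9320×10⁶ m.
Semi-major axis a = (r_p + r_a)/2 = 5350.5 km = 5.351×10⁶ m.
Vis-viva: v² = μ(2/r − 1/a) = 4.904×10¹² × (2.239×10⁻⁷ − 1.869×10⁻⁷) = 1.815×10⁵ m²/s².
v = 426.1 m/s.

v ≈ 426.1 m/s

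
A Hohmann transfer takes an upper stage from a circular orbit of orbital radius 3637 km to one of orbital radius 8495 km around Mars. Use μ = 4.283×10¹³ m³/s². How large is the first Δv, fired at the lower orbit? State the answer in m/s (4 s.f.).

Δv ≈ 629.4 m/s

r₁ = 3637 km = 3.637×10⁶ m.
r₂ = 8495 km = 8.495×10⁶ m.
Transfer ellipse a_t = (r₁ + r₂)/2 = 6.066×10⁶ m.
At r₁: circular v_c1 = √(μ/r₁) = 3432 m/s; transfer-periapsis v_p = √[μ(2/r₁ − 1/a_t)] = 4061 m/s.
Δv₁ = v_p − v_c1 = 629.4 m/s.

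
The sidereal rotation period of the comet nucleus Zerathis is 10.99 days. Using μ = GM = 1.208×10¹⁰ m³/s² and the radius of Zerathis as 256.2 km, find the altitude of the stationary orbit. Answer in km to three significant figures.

T = 10.99 days = 9.495×10⁵ s.
A synchronous orbit has period T, so by Kepler's third law a = (μT²/4π²)^(1/3).
μT²/4π² = 1.208×10¹⁰ × (9.495×10⁵)² / 39.48 = 2.759×10²⁰ m³.
a = 6.510×10⁶ m = 6509.9 km.
Altitude h = a − R = 6509.9 − 256.2 = 6253.7 km.

h_sync ≈ 6250 km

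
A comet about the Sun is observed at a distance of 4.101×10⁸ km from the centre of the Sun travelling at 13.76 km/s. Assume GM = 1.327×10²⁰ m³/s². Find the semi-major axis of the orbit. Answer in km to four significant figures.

r = 4.101×10¹¹ m.
Vis-viva rearranged: 1/a = 2/r − v²/μ = 4.877×10⁻¹² − 1.427×10⁻¹² = 3.450×10⁻¹² m⁻¹.
a = 2.899×10¹¹ m = 2.8985×10⁸ km.

a ≈ 2.899×10⁸ km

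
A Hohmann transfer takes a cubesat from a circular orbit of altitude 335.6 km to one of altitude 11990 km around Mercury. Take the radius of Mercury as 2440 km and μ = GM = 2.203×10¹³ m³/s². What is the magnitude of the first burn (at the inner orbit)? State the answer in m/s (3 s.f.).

r₁ = 2440 + 335.6 = 2775.6 km = 2.7756×10⁶ m.
r₂ = 2440 + 11990 = 14430 km = 1.4430×10⁷ m.
Transfer ellipse a_t = (r₁ + r₂)/2 = 8.603×10⁶ m.
At r₁: circular v_c1 = √(μ/r₁) = 2817 m/s; transfer-periherm v_p = √[μ(2/r₁ − 1/a_t)] = 3649 m/s.
Δv₁ = v_p − v_c1 = 831.5 m/s.

Δv ≈ 831 m/s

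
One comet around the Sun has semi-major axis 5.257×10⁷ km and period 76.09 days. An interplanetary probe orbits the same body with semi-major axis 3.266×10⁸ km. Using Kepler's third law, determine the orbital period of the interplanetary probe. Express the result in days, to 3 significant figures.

Kepler's third law: T² ∝ a³, so T₂ = T₁ (a₂/a₁)^(3/2).
a₂/a₁ = 6.213, (a₂/a₁)^(3/2) = 15.49.
T₂ = 76.09 × 15.49 = 1178 days.

T₂ ≈ 1180 days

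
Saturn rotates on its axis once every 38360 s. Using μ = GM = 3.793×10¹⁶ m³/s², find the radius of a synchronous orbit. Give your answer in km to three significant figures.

A synchronous orbit has period T, so by Kepler's third law a = (μT²/4π²)^(1/3).
μT²/4π² = 3.793×10¹⁶ × (3.836×10⁴)² / 39.48 = 1.414×10²⁴ m³.
a = 1.122×10⁸ m = 1.1223×10⁵ km.

r_sync ≈ 1.12×10⁵ km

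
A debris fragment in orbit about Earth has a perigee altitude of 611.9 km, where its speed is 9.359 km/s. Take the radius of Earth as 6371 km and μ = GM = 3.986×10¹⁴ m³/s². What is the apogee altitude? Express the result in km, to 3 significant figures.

r_p = 6371 + 611.9 = 6982.9 km = 6.983×10⁶ m.
Specific energy ε = v²/2 − μ/r = -1.329×10⁷ J/kg, so a = −μ/(2ε) = 1.500×10⁷ m.
The apsides satisfy r_p + r_a = 2a, so the apogee radius is 2a − r_p = 2.302×10⁷ m = 23017 km.
Apogee altitude = 23017 − 6371 = 16646 km.

apogee altitude ≈ 16600 km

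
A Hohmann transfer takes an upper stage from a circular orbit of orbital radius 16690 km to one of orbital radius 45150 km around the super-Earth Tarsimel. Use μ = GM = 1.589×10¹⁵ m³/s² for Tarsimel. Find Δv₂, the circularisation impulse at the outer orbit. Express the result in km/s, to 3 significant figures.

r₁ = 16690 km = 1.669×10⁷ m.
r₂ = 45150 km = 4.515×10⁷ m.
Transfer ellipse a_t = (r₁ + r₂)/2 = 3.092×10⁷ m.
At r₁: circular v_c1 = √(μ/r₁) = 9757 m/s; transfer-periapsis v_p = √[μ(2/r₁ − 1/a_t)] = 11790 m/s.
At r₂: circular v_c2 = √(μ/r₂) = 5932 m/s; transfer-apoapsis v_a = √[μ(2/r₂ − 1/a_t)] = 4359 m/s.
Δv₂ = v_c2 − v_a = 1574 m/s.
= 1.574 km/s.

Δv ≈ 1.57 km/s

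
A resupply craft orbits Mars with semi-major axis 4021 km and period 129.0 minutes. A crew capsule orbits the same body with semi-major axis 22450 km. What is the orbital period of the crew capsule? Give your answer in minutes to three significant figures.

T₂ ≈ 1700 minutes

Kepler's third law: T² ∝ a³, so T₂ = T₁ (a₂/a₁)^(3/2).
a₂/a₁ = 5.583, (a₂/a₁)^(3/2) = 13.19.
T₂ = 129.0 × 13.19 = 1702 minutes.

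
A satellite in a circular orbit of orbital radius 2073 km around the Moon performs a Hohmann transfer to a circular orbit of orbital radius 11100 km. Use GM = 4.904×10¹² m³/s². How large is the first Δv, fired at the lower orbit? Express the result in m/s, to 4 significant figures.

r₁ = 2073 km = 2.073×10⁶ m.
r₂ = 11100 km = 1.110×10⁷ m.
Transfer ellipse a_t = (r₁ + r₂)/2 = 6.586×10⁶ m.
At r₁: circular v_c1 = √(μ/r₁) = 1538 m/s; transfer-perilune v_p = √[μ(2/r₁ − 1/a_t)] = 1997 m/s.
Δv₁ = v_p − v_c1 = 458.6 m/s.

Δv ≈ 458.6 m/s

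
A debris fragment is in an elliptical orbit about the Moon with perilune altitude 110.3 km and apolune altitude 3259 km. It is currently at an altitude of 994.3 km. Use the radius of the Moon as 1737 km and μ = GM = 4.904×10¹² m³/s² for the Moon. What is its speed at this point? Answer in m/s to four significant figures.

r_p = 1737 + 110.3 = 1847.3 km = 1.8473×10⁶ m.
r_a = 1737 + 3259 = 4996.0 km = 4.9960×10⁶ m.
r = 1737 + 994.3 = 2731.3 km = 2.731×10⁶ m.
Semi-major axis a = (r_p + r_a)/2 = 3421.7 km = 3.422×10⁶ m.
Vis-viva: v² = μ(2/r − 1/a) = 4.904×10¹² × (7.323×10⁻⁷ − 2.923×10⁻⁷) = 2.158×10⁶ m²/s².
v = 1469 m/s.

v ≈ 1469 m/s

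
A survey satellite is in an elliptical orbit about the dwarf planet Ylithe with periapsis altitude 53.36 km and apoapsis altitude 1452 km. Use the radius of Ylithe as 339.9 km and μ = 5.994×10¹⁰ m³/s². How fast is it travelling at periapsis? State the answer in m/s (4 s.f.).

r_p = 339.9 + 53.36 = 393.26 km = 3.9326×10⁵ m.
r_a = 339.9 + 1452 = 1791.9 km = 1.7919×10⁶ m.
Semi-major axis a = (r_p + r_a)/2 = 1092.6 km = 1.093×10⁶ m.
Vis-viva: v² = μ(2/r − 1/a) = 5.994×10¹⁰ × (5.086×10⁻⁶ − 9.153×10⁻⁷) = 2.500×10⁵ m²/s².
v = 500.0 m/s.

v ≈ 500.0 m/s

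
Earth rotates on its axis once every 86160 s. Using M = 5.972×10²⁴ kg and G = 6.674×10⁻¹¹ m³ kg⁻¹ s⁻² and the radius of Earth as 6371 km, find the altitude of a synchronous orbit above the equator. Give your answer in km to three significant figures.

h_sync ≈ 35800 km

μ = GM = 6.674×10⁻¹¹ × 5.972×10²⁴ = 3.986×10¹⁴ m³/s².
A synchronous orbit has period T, so by Kepler's third law a = (μT²/4π²)^(1/3).
μT²/4π² = 3.986×10¹⁴ × (8.616×10⁴)² / 39.48 = 7.495×10²² m³.
a = 4.216×10⁷ m = 42162 km.
Altitude h = a − R = 42162 − 6371 = 35791 km.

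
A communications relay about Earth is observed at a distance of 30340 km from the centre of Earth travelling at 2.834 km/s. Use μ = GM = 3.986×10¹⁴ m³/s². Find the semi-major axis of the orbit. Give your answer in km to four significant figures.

r = 3.034×10⁷ m.
Vis-viva rearranged: 1/a = 2/r − v²/μ = 6.592×10⁻⁸ − 2.015×10⁻⁸ = 4.577×10⁻⁸ m⁻¹.
a = 2.185×10⁷ m = 21848 km.

a ≈ 21850 km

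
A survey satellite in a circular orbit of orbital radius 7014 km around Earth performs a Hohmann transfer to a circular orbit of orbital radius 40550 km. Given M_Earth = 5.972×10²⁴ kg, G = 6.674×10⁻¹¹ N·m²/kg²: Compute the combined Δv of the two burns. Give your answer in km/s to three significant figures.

Δv_total ≈ 3.74 km/s

μ = GM = 6.674×10⁻¹¹ × 5.972×10²⁴ = 3.986×10¹⁴ m³/s².
r₁ = 7014 km = 7.014×10⁶ m.
r₂ = 40550 km = 4.055×10⁷ m.
Transfer ellipse a_t = (r₁ + r₂)/2 = 2.378×10⁷ m.
At r₁: circular v_c1 = √(μ/r₁) = 7538 m/s; transfer-perigee v_p = √[μ(2/r₁ − 1/a_t)] = 9843 m/s.
Δv₁ = v_p − v_c1 = 2305 m/s.
At r₂: circular v_c2 = √(μ/r₂) = 3135 m/s; transfer-apogee v_a = √[μ(2/r₂ − 1/a_t)] = 1703 m/s.
Δv₂ = v_c2 − v_a = 1433 m/s.
Total Δv = Δv₁ + Δv₂ = 3738 m/s = 3.738 km/s.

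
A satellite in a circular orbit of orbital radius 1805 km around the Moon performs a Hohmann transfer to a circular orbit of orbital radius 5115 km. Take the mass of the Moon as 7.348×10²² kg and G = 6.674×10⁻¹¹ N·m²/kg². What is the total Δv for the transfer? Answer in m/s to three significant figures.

μ = GM = 6.674×10⁻¹¹ × 7.348×10²² = 4.904×10¹² m³/s².
r₁ = 1805 km = 1.805×10⁶ m.
r₂ = 5115 km = 5.115×10⁶ m.
Transfer ellipse a_t = (r₁ + r₂)/2 = 3.460×10⁶ m.
At r₁: circular v_c1 = √(μ/r₁) = 1648 m/s; transfer-perilune v_p = √[μ(2/r₁ − 1/a_t)] = 2004 m/s.
Δv₁ = v_p − v_c1 = 355.8 m/s.
At r₂: circular v_c2 = √(μ/r₂) = 979.2 m/s; transfer-apolune v_a = √[μ(2/r₂ − 1/a_t)] = 707.2 m/s.
Δv₂ = v_c2 − v_a = 271.9 m/s.
Total Δv = Δv₁ + Δv₂ = 627.8 m/s.

Δv_total ≈ 628 m/s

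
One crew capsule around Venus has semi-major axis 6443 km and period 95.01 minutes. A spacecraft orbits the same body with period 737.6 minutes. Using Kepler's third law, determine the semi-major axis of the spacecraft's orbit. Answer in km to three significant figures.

Kepler's third law: a³ ∝ T², so a₂ = a₁ (T₂/T₁)^(2/3).
T₂/T₁ = 7.763, (T₂/T₁)^(2/3) = 3.921.
a₂ = 6443 × 3.921 = 25260 km.

a₂ ≈ 25300 km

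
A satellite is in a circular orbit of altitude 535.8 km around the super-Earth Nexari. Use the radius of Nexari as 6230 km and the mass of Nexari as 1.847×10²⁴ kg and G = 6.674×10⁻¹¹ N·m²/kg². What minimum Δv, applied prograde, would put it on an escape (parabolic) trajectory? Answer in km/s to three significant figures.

Δv ≈ 1.77 km/s

μ = GM = 6.674×10⁻¹¹ × 1.847×10²⁴ = 1.233×10¹⁴ m³/s².
r = 6230 + 535.8 = 6765.8 km = 6.7658×10⁶ m.
Circular speed v_c = √(μ/r) = 4268 m/s.
Escape speed v_esc = √(2μ/r) = √2 × v_c = 6036 m/s.
Δv = v_esc − v_c = 1768 m/s = 1.768 km/s.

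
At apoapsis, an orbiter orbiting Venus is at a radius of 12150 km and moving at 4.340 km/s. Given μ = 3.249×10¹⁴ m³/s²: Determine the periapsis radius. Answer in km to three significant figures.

periapsis radius ≈ 6610 km

r_a = 1.215×10⁷ m.
Specific energy ε = v²/2 − μ/r = -1.732×10⁷ J/kg, so a = −μ/(2ε) = 9.378×10⁶ m.
The apsides satisfy r_p + r_a = 2a, so the periapsis radius is 2a − r_a = 6.605×10⁶ m = 6605.5 km.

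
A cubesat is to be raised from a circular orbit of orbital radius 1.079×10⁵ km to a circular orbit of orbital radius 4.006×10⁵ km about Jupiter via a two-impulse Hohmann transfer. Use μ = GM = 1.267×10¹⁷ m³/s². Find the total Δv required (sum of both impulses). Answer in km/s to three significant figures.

r₁ = 1.079×10⁵ km = 1.079×10⁸ m.
r₂ = 4.006×10⁵ km = 4.006×10⁸ m.
Transfer ellipse a_t = (r₁ + r₂)/2 = 2.542×10⁸ m.
At r₁: circular v_c1 = √(μ/r₁) = 34270 m/s; transfer-perijove v_p = √[μ(2/r₁ − 1/a_t)] = 43010 m/s.
Δv₁ = v_p − v_c1 = 8746 m/s.
At r₂: circular v_c2 = √(μ/r₂) = 17780 m/s; transfer-apojove v_a = √[μ(2/r₂ − 1/a_t)] = 11590 m/s.
Δv₂ = v_c2 − v_a = 6199 m/s.
Total Δv = Δv₁ + Δv₂ = 14940 m/s = 14.94 km/s.

Δv_total ≈ 14.9 km/s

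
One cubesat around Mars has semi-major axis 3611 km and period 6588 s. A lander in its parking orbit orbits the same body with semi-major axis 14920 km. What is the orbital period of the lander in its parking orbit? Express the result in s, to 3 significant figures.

Kepler's third law: T² ∝ a³, so T₂ = T₁ (a₂/a₁)^(3/2).
a₂/a₁ = 4.132, (a₂/a₁)^(3/2) = 8.399.
T₂ = 6588 × 8.399 = 55330 s.

T₂ ≈ 55300 s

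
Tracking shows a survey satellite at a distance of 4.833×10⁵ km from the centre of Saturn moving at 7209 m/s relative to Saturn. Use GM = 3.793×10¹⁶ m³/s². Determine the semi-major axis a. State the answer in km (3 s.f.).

a ≈ 3.61×10⁵ km

r = 4.833×10⁸ m.
Vis-viva rearranged: 1/a = 2/r − v²/μ = 4.138×10⁻⁹ − 1.370×10⁻⁹ = 2.768×10⁻⁹ m⁻¹.
a = 3.613×10⁸ m = 3.6126×10⁵ km.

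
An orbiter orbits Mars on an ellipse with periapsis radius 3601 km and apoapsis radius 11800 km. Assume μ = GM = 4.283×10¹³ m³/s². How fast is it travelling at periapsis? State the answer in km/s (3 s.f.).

Semi-major axis a = (r_p + r_a)/2 = 7700.5 km = 7.700×10⁶ m.
Vis-viva: v² = μ(2/r − 1/a) = 4.283×10¹³ × (5.554×10⁻⁷ − 1.299×10⁻⁷) = 1.823×10⁷ m²/s².
v = 4269 m/s = 4.269 km/s.

v ≈ 4.27 km/s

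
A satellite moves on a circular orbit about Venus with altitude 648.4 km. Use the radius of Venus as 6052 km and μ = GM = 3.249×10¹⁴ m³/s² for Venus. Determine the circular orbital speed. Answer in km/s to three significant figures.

v ≈ 6.96 km/s

r = 6052 + 648.4 = 6700.4 km = 6.7004×10⁶ m.
For a circular orbit v = √(μ/r) = √(3.249×10¹⁴ / 6.700×10⁶) = √(4.849×10⁷) = 6963 m/s.
That is 6.963 km/s.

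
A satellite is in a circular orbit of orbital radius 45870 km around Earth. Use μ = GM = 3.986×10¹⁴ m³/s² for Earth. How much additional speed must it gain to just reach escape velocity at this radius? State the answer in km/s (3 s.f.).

r = 45870 km = 4.587×10⁷ m.
Circular speed v_c = √(μ/r) = 2948 m/s.
Escape speed v_esc = √(2μ/r) = √2 × v_c = 4169 m/s.
Δv = v_esc − v_c = 1221 m/s = 1.221 km/s.

Δv ≈ 1.22 km/s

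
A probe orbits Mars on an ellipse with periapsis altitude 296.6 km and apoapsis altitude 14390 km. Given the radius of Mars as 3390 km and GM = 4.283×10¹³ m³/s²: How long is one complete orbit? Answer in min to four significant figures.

r_p = 3390 + 296.6 = 3686.6 km = 3.6866×10⁶ m.
r_a = 3390 + 14390 = 17780 km = 1.7780×10⁷ m.
Semi-major axis a = (r_p + r_a)/2 = (3686.6 + 17780)/2 = 10733 km = 1.073×10⁷ m.
By Kepler's third law T = 2π√(a³/μ) = 2π × 5.373×10³ = 3.376×10⁴ s.
= 562.7 min.

T ≈ 562.7 min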